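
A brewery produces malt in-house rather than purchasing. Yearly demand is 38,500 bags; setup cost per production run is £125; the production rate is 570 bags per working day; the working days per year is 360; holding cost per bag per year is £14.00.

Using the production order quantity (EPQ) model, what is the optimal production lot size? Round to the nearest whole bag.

Daily demand d = 38,500/360 = 106.944; p = 570; 1 − d/p = 0.81238
EPQ = √(2DS / (H(1 − d/p)))
    = √(2 × 38,500 × 125 / (14 × 0.81238)) ≈ 919.94

920 bags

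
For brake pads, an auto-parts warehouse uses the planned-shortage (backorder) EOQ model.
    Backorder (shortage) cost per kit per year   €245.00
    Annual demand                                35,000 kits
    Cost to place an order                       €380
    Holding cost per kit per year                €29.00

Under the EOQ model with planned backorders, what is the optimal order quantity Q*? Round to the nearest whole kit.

1,013 kits

Q* = √(2DS/H) · √((H + b)/b)
   = √(2 × 35,000 × 380 / 29) · √((29 + 245) / 245)
   = 957.727 × 1.0575 ≈ 1,012.82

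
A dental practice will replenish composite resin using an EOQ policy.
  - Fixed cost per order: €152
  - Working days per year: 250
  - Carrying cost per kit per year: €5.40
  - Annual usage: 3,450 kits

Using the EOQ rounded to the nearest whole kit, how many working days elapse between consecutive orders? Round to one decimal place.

32.0 days

EOQ = √(2DS/H) = √(2 × 3,450 × 152 / 5.4)
    = √(194,222.22) ≈ 440.71 → Q = 441 kits
Cycle time = (working days × Q)/D = (250 × 441) / 3,450 = 31.957 days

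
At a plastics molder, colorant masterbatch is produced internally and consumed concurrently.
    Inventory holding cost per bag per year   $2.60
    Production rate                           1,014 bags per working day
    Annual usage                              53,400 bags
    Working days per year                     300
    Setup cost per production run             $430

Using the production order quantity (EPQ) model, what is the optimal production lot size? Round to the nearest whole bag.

d = 53,400/300 = 178.0000 bags/day;  effective holding cost H(1 − d/p) = 2.6·(1 − 178.0000/1014) = 2.14359
Q* = √(2DS / H_eff) = √(2·53,400·430 / 2.14359) ≈ 4,628.59

4,629 bags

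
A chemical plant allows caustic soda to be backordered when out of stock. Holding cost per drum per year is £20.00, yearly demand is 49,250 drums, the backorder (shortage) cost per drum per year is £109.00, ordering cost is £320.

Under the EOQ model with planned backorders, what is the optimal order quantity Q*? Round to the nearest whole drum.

Basic EOQ = √(2·49,250·320/20) = 1,255.388
Backorder adjustment √((H+b)/b) = √((20+109)/109) = 1.0879
Q* = 1,255.388 × 1.0879 ≈ 1,365.71

1,366 drums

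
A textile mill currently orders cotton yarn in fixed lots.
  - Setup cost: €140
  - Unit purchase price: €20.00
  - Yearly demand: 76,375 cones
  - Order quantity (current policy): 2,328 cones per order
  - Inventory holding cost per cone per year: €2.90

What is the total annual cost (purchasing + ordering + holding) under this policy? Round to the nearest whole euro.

€1,535,469

Annual ordering cost = (D/Q)·S = (76,375/2,328) × 140 = €4,593.00
Annual holding cost  = (Q/2)·H = (2,328/2) × 2.9 = €3,375.60
Purchase cost = D·C = 76,375 × 20 = €1,527,500.00
Total = €4,593.00 + €3,375.60 + €1,527,500.00 = €1,535,468.60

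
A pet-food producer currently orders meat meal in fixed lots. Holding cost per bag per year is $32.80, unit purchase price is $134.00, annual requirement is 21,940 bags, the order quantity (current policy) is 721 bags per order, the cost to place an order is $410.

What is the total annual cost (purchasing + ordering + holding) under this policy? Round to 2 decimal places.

$2,964,260.68

Ordering: D/Q × S = 21,940/721 × $410 = $12,476.28
Holding:  Q/2 × H = 721/2 × $32.8 = $11,824.40
Purchase cost = D·C = 21,940 × 134 = $2,939,960.00
Total = $12,476.28 + $11,824.40 + $2,939,960.00 = $2,964,260.68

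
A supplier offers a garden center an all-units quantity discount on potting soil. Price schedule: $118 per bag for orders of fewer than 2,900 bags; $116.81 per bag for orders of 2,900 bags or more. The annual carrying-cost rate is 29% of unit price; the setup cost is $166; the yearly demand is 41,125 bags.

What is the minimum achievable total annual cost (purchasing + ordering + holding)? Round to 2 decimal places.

H₁ = 29%×$118 = $34.2200;  H₂ = 29%×$116.81 = $33.8749
EOQ₁ = √(2×41,125×166/34.2200) = 631.66  (< 2,900, feasible at tier 1)
EOQ₂ = √(2×41,125×166/33.8749) = 634.87  (< 2,900 → use Q = 2,900 at tier-2 price)
TC(tier 1 (EOQ₁), Q≈631.7) = $4,874,365.34
TC(tier 2, Q≈2,900.0) = $4,855,283.91
Minimum at tier 2: $4,855,283.91

$4,855,283.91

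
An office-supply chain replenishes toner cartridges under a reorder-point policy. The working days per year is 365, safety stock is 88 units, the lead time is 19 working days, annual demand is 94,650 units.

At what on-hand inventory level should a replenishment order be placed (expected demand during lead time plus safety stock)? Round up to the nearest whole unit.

5,015 units

Daily demand d = 94,650 / 365 = 259.315 units/day
Demand during lead time = 259.315 × 19 = 4,926.99
Reorder point = 4,926.99 + 88 = 5,014.99 → round up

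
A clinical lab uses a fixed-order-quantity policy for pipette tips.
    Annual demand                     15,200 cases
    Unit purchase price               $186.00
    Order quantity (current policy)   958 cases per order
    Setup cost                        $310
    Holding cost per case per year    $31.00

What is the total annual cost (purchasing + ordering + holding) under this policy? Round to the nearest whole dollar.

Annual ordering cost = (D/Q)·S = (15,200/958) × 310 = $4,918.58
Annual holding cost  = (Q/2)·H = (958/2) × 31 = $14,849.00
Purchase cost = D·C = 15,200 × 186 = $2,827,200.00
Total = $4,918.58 + $14,849.00 + $2,827,200.00 = $2,846,967.58

$2,846,968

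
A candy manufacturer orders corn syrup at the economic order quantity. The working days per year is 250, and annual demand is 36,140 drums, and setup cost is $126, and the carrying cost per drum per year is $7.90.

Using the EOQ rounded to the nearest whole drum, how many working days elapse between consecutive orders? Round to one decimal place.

7.4 days

2DS/H = 2·36,140·126/7.9 = 1,152,820.25
EOQ = √1,152,820.25 ≈ 1,073.69 → Q = 1,074 drums
Cycle time = (working days × Q)/D = (250 × 1,074) / 36,140 = 7.429 days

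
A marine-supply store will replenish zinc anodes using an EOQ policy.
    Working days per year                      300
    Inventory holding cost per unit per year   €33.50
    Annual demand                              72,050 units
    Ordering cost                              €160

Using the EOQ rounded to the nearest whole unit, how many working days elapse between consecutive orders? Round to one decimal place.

3.5 days

EOQ = √(2DS/H) = √(2 × 72,050 × 160 / 33.5)
    = √(688,238.81) ≈ 829.60 → Q = 830 units
Cycle time = (working days × Q)/D = (300 × 830) / 72,050 = 3.456 days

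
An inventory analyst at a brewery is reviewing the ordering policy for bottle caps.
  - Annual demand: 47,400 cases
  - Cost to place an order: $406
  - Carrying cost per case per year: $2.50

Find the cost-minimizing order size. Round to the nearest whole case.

Q* = √(2·D·S / H) = √(2·47,400·406 / 2.5) = √15,395,520.0 ≈ 3,923.71

3,924 cases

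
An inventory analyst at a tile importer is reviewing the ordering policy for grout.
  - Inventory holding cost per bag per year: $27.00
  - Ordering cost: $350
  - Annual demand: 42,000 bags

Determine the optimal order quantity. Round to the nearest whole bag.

2DS/H = 2·42,000·350/27 = 1,088,888.89
EOQ = √1,088,888.89 ≈ 1,043.50

1,043 bags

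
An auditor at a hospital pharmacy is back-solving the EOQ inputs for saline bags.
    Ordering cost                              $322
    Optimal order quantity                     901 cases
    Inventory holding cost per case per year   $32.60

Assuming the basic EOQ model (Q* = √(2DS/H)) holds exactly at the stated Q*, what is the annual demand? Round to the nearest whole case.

From Q* = √(2DS/H) ⇒ Q*² = 2DS/H.
D = Q²H / (2S) = 901² × 32.6 / (2 × 322) = 41,094.27

41,094 cases per year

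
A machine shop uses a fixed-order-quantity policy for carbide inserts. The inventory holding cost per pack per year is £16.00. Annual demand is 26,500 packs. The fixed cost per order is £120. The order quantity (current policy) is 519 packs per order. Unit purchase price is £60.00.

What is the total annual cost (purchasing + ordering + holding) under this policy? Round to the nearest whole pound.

Ordering: D/Q × S = 26,500/519 × £120 = £6,127.17
Holding:  Q/2 × H = 519/2 × £16 = £4,152.00
Purchase cost = D·C = 26,500 × 60 = £1,590,000.00
Total = £6,127.17 + £4,152.00 + £1,590,000.00 = £1,600,279.17

£1,600,279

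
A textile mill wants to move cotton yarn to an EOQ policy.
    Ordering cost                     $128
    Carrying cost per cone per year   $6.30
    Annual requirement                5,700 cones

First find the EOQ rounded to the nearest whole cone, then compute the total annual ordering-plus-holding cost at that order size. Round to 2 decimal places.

$3,031.99

Optimal lot size Q* = (2 × 5,700 × $128 / $6.3)^½ ≈ 481.27 → Q = 481 cones
Orders/yr = 5,700/481 = 11.850; ordering cost = 11.850 × $128 = $1,516.84
Average inventory = 481/2 = 240.5; holding cost = 240.5 × $6.3 = $1,515.15
Total = $1,516.84 + $1,515.15 = $3,031.99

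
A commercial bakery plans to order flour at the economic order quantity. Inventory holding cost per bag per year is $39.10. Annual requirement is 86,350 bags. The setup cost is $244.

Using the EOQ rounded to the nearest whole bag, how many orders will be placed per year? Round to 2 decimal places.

Optimal lot size Q* = (2 × 86,350 × $244 / $39.1)^½ ≈ 1,038.13 → Q = 1,038
N = D/Q = 86,350/1,038 ≈ 83.189 orders/yr

83.19 orders per year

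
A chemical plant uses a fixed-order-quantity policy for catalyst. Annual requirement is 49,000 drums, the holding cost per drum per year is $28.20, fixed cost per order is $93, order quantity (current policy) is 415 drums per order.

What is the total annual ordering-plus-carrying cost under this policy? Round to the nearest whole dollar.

Ordering: D/Q × S = 49,000/415 × $93 = $10,980.72
Holding:  Q/2 × H = 415/2 × $28.2 = $5,851.50
Total = $10,980.72 + $5,851.50 = $16,832.22

$16,832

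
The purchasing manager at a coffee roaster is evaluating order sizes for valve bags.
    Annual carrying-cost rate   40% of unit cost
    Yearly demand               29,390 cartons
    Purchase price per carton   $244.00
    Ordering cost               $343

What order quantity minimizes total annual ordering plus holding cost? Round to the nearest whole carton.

455 cartons

H = i·C = 0.4 × $244 = $97.6000 per carton-year
2DS/H = 2·29,390·343/97.6 = 206,573.16
EOQ = √206,573.16 ≈ 454.50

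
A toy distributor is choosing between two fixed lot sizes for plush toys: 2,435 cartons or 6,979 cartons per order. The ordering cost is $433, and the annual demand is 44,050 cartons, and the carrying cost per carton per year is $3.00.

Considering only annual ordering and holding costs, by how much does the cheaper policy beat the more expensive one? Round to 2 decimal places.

$1,715.89

TC(Q) = (D/Q)S + (Q/2)H
TC(2,435) = (44,050/2,435)×433 + (2,435/2)×3 = $11,485.62
TC(6,979) = (44,050/6,979)×433 + (6,979/2)×3 = $13,201.51
Lots of 2,435 are cheaper by $1,715.89.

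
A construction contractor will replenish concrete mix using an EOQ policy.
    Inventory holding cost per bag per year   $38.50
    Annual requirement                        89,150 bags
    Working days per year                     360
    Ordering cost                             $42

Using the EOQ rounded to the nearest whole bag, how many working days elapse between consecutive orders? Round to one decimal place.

1.8 days

Optimal lot size Q* = (2 × 89,150 × $42 / $38.5)^½ ≈ 441.03 → Q = 441 bags
Days between orders = 360 / (D/Q) = 360 / 202.154 ≈ 1.781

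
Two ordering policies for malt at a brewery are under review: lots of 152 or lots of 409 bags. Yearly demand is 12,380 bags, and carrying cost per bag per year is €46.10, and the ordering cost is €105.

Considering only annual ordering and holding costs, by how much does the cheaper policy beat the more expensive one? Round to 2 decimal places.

TC(Q) = (D/Q)S + (Q/2)H
TC(152) = (12,380/152)×105 + (152/2)×46.1 = €12,055.57
TC(409) = (12,380/409)×105 + (409/2)×46.1 = €12,605.69
|ΔTC| = |€12,055.57 − €12,605.69| = €550.12

€550.12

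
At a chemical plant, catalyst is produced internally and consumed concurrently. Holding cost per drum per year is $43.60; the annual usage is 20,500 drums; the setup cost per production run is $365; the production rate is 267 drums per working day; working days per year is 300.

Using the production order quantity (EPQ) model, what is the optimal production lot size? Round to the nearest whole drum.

679 drums

d = 20,500/300 = 68.3333 drums/day;  effective holding cost H(1 − d/p) = 43.6·(1 − 68.3333/267) = 32.44145
Q* = √(2DS / H_eff) = √(2·20,500·365 / 32.44145) ≈ 679.19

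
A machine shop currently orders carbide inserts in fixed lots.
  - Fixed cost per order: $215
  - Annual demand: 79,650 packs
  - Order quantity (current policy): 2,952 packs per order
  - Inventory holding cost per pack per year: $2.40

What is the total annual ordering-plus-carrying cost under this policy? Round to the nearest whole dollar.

Orders/yr = 79,650/2,952 = 26.982; ordering cost = 26.982 × $215 = $5,801.07
Average inventory = 2,952/2 = 1476; holding cost = 1476 × $2.4 = $3,542.40
Total = $5,801.07 + $3,542.40 = $9,343.47

$9,343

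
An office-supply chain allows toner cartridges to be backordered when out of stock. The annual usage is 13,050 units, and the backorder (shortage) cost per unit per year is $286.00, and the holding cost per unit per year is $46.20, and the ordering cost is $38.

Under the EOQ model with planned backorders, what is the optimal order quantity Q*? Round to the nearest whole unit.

158 units

Q* = √(2DS/H) · √((H + b)/b)
   = √(2 × 13,050 × 38 / 46.2) · √((46.2 + 286) / 286)
   = 146.518 × 1.0777 ≈ 157.91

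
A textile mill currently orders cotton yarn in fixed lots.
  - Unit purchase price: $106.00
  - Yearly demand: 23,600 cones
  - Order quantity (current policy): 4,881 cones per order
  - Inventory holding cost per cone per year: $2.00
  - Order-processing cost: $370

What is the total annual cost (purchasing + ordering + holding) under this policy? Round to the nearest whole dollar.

Orders/yr = 23,600/4,881 = 4.835; ordering cost = 4.835 × $370 = $1,788.98
Average inventory = 4,881/2 = 2440.5; holding cost = 2440.5 × $2 = $4,881.00
Purchase cost = D·C = 23,600 × 106 = $2,501,600.00
Total = $1,788.98 + $4,881.00 + $2,501,600.00 = $2,508,269.98

$2,508,270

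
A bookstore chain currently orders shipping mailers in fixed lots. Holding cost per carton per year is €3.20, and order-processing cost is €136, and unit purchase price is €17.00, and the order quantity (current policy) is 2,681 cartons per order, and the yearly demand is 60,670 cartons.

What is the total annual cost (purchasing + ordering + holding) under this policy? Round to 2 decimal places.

Ordering: D/Q × S = 60,670/2,681 × €136 = €3,077.63
Holding:  Q/2 × H = 2,681/2 × €3.2 = €4,289.60
Purchase cost = D·C = 60,670 × 17 = €1,031,390.00
Total = €3,077.63 + €4,289.60 + €1,031,390.00 = €1,038,757.23

€1,038,757.23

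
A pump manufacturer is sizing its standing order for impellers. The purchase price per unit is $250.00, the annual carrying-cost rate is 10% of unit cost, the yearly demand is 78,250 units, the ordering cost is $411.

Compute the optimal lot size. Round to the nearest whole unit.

1,604 units

Holding cost per unit per year: H = 10% × $250 = $25.0000
Optimal lot size Q* = (2 × 78,250 × $411 / $25)^½ ≈ 1,604.01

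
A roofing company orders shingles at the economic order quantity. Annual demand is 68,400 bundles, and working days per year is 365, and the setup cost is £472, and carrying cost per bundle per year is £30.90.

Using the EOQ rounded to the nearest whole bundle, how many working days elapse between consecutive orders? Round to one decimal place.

Optimal lot size Q* = (2 × 68,400 × £472 / £30.9)^½ ≈ 1,445.56 → Q = 1,446 bundles
Days between orders = 365 / (D/Q) = 365 / 47.303 ≈ 7.716

7.7 days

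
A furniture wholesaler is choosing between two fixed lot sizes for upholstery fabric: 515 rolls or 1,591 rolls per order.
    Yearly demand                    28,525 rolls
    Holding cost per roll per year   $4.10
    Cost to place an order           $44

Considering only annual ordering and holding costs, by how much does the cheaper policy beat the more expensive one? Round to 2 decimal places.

TC(Q) = (D/Q)S + (Q/2)H
TC(515) = (28,525/515)×44 + (515/2)×4.1 = $3,492.84
TC(1,591) = (28,525/1,591)×44 + (1,591/2)×4.1 = $4,050.42
|ΔTC| = |$3,492.84 − $4,050.42| = $557.59

$557.59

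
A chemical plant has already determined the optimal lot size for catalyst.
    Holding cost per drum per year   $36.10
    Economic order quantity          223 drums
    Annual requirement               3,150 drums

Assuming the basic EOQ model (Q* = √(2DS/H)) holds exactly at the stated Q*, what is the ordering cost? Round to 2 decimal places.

Since Q* = (2DS/H)^½, squaring gives Q*²·H = 2DS.
S = Q²H / (2D) = 223² × 36.1 / (2 × 3,150) = 284.9551

$284.96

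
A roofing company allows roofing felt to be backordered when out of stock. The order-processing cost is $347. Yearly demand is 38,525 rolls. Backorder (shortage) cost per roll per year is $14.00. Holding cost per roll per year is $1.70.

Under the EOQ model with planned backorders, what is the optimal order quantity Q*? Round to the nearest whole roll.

4,200 rolls

Q* = √(2DS/H) · √((H + b)/b)
   = √(2 × 38,525 × 347 / 1.7) · √((1.7 + 14) / 14)
   = 3,965.762 × 1.0590 ≈ 4,199.64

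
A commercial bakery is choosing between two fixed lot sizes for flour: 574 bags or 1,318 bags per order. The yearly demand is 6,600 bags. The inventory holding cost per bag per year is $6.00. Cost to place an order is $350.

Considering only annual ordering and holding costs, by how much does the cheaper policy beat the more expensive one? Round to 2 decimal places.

$39.73

TC(Q) = (D/Q)S + (Q/2)H
TC(574) = (6,600/574)×350 + (574/2)×6 = $5,746.39
TC(1,318) = (6,600/1,318)×350 + (1,318/2)×6 = $5,706.66
Cheaper: Q = 1,318.  Difference = $39.73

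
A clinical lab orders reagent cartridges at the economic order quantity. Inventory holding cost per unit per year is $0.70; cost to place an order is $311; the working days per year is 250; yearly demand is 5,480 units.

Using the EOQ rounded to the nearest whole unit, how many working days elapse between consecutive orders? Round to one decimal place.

Optimal lot size Q* = (2 × 5,480 × $311 / $0.7)^½ ≈ 2,206.67 → Q = 2,207 units
Cycle time = (working days × Q)/D = (250 × 2,207) / 5,480 = 100.684 days

100.7 days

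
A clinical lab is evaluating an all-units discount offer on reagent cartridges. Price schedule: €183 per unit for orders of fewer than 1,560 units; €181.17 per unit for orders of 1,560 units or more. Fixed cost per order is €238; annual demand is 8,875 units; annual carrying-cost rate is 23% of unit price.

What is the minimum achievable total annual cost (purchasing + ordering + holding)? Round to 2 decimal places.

H₁ = 23%×€183 = €42.0900;  H₂ = 23%×€181.17 = €41.6691
EOQ₁ = √(2×8,875×238/42.0900) = 316.81  (< 1,560, feasible at tier 1)
EOQ₂ = √(2×8,875×238/41.6691) = 318.41  (< 1,560 → use Q = 1,560 at tier-2 price)
TC(tier 1 (EOQ₁), Q≈316.8) = €1,637,459.51
TC(tier 2, Q≈1,560.0) = €1,641,739.65
Minimum at tier 1 (EOQ₁): €1,637,459.51

€1,637,459.51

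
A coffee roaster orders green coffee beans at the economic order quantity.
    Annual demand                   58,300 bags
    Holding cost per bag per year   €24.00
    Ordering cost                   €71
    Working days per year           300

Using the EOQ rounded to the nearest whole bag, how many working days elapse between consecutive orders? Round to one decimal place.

3.0 days

Optimal lot size Q* = (2 × 58,300 × €71 / €24)^½ ≈ 587.32 → Q = 587 bags
T = Q/D × 300 days = 587/58,300 × 300 = 3.021 days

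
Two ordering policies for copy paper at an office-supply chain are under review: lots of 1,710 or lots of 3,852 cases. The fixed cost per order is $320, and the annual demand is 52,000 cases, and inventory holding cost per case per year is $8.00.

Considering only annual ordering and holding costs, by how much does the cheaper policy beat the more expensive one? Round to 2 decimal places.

Annual cost at Q: ordering D·S/Q plus holding Q·H/2.
TC(1,710) = (52,000/1,710)×320 + (1,710/2)×8 = $16,570.99
TC(3,852) = (52,000/3,852)×320 + (3,852/2)×8 = $19,727.83
Lots of 1,710 are cheaper by $3,156.84.

$3,156.84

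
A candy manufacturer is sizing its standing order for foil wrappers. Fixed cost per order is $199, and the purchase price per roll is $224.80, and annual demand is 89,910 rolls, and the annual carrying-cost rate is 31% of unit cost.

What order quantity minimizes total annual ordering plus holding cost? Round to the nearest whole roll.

717 rolls

H = i·C = 0.31 × $224.8 = $69.6880 per roll-year
EOQ = √(2DS/H) = √(2 × 89,910 × 199 / 69.688)
    = √(513,491.28) ≈ 716.58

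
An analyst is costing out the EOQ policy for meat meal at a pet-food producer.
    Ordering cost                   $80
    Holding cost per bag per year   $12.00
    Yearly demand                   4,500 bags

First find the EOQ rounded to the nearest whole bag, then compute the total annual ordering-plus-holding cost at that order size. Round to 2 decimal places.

$2,939.39

EOQ = √(2DS/H) = √(2 × 4,500 × 80 / 12)
    = √(60,000.00) ≈ 244.95 → Q = 245 bags
Orders/yr = 4,500/245 = 18.367; ordering cost = 18.367 × $80 = $1,469.39
Average inventory = 245/2 = 122.5; holding cost = 122.5 × $12 = $1,470.00
Total = $1,469.39 + $1,470.00 = $2,939.39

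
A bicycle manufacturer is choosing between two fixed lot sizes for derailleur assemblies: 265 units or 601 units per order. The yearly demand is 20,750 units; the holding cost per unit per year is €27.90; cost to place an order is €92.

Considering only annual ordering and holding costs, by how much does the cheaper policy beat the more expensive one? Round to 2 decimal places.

TC(Q) = (D/Q)S + (Q/2)H
TC(265) = (20,750/265)×92 + (265/2)×27.9 = €10,900.52
TC(601) = (20,750/601)×92 + (601/2)×27.9 = €11,560.32
|ΔTC| = |€10,900.52 − €11,560.32| = €659.80

€659.80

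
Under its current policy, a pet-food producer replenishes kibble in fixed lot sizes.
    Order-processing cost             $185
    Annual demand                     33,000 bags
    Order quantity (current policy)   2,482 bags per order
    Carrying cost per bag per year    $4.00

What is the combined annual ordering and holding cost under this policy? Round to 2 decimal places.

Annual ordering cost = (D/Q)·S = (33,000/2,482) × 185 = $2,459.71
Annual holding cost  = (Q/2)·H = (2,482/2) × 4 = $4,964.00
Total = $2,459.71 + $4,964.00 = $7,423.71

$7,423.71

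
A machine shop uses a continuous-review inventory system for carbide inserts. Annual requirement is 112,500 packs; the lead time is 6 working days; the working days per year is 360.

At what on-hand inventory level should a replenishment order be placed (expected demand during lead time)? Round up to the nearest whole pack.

1,875 packs

Daily demand d = 112,500 / 360 = 312.500 packs/day
Demand during lead time = 312.500 × 6 = 1,875.00
Reorder point = 1,875.00 → round up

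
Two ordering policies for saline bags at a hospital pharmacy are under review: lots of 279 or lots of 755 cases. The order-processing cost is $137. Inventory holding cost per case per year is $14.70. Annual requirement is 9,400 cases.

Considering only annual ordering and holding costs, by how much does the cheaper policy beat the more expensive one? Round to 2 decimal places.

TC(Q) = (D/Q)S + (Q/2)H
TC(279) = (9,400/279)×137 + (279/2)×14.7 = $6,666.42
TC(755) = (9,400/755)×137 + (755/2)×14.7 = $7,254.95
Lots of 279 are cheaper by $588.52.

$588.52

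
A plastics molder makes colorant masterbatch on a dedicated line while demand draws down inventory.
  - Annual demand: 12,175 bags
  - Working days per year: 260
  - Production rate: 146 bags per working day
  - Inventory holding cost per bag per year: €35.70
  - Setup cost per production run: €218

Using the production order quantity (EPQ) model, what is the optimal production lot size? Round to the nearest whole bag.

468 bags

Daily demand d = 12,175/260 = 46.827; p = 146; 1 − d/p = 0.67927
EPQ = √(2DS / (H(1 − d/p)))
    = √(2 × 12,175 × 218 / (35.7 × 0.67927)) ≈ 467.87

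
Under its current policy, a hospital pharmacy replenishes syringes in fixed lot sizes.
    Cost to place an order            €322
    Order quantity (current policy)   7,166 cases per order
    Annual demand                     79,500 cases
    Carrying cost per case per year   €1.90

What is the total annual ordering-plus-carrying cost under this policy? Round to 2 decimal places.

€10,379.99

Ordering: D/Q × S = 79,500/7,166 × €322 = €3,572.29
Holding:  Q/2 × H = 7,166/2 × €1.9 = €6,807.70
Total = €3,572.29 + €6,807.70 = €10,379.99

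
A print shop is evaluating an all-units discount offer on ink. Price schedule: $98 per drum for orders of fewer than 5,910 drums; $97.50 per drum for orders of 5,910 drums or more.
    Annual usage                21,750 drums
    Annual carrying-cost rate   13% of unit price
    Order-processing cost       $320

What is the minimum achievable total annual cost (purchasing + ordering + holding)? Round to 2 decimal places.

H₁ = 13%×$98 = $12.7400;  H₂ = 13%×$97.50 = $12.6750
EOQ₁ = √(2×21,750×320/12.7400) = 1,045.29  (< 5,910, feasible at tier 1)
EOQ₂ = √(2×21,750×320/12.6750) = 1,047.96  (< 5,910 → use Q = 5,910 at tier-2 price)
TC(tier 1 (EOQ₁), Q≈1,045.3) = $2,144,816.94
TC(tier 2, Q≈5,910.0) = $2,159,257.29
Minimum at tier 1 (EOQ₁): $2,144,816.94

$2,144,816.94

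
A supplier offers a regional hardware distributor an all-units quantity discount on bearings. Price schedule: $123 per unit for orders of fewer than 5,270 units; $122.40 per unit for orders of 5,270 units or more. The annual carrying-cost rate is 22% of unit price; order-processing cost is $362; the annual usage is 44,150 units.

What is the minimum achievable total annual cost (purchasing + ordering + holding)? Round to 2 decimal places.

H₁ = 22%×$123 = $27.0600;  H₂ = 22%×$122.40 = $26.9280
EOQ₁ = √(2×44,150×362/27.0600) = 1,086.85  (< 5,270, feasible at tier 1)
EOQ₂ = √(2×44,150×362/26.9280) = 1,089.51  (< 5,270 → use Q = 5,270 at tier-2 price)
TC(tier 1 (EOQ₁), Q≈1,086.9) = $5,459,860.24
TC(tier 2, Q≈5,270.0) = $5,477,947.97
Minimum at tier 1 (EOQ₁): $5,459,860.24

$5,459,860.24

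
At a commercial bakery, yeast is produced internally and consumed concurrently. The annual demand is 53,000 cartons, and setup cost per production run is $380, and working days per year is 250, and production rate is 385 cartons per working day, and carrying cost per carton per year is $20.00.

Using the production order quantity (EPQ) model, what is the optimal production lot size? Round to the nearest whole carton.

Daily demand d = 53,000/250 = 212.000; p = 385; 1 − d/p = 0.44935
EPQ = √(2DS / (H(1 − d/p)))
    = √(2 × 53,000 × 380 / (20 × 0.44935)) ≈ 2,117.08

2,117 cartons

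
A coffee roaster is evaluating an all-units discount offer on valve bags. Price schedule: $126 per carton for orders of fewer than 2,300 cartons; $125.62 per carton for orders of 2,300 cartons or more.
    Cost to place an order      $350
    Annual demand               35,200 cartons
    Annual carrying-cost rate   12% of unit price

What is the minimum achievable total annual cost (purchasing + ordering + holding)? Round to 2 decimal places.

$4,444,516.08

H₁ = 12%×$126 = $15.1200;  H₂ = 12%×$125.62 = $15.0744
EOQ₁ = √(2×35,200×350/15.1200) = 1,276.57  (< 2,300, feasible at tier 1)
EOQ₂ = √(2×35,200×350/15.0744) = 1,278.50  (< 2,300 → use Q = 2,300 at tier-2 price)
TC(tier 1 (EOQ₁), Q≈1,276.6) = $4,454,501.73
TC(tier 2, Q≈2,300.0) = $4,444,516.08
Minimum at tier 2: $4,444,516.08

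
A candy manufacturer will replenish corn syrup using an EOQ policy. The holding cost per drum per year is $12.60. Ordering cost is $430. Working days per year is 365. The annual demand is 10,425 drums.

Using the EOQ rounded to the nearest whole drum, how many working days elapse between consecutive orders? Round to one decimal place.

Optimal lot size Q* = (2 × 10,425 × $430 / $12.6)^½ ≈ 843.53 → Q = 844 drums
Cycle time = (working days × Q)/D = (365 × 844) / 10,425 = 29.550 days

29.6 days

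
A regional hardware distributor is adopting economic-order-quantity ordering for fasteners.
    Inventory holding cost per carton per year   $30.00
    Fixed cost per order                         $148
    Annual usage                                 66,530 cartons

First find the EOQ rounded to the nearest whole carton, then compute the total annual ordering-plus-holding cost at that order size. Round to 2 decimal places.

Optimal lot size Q* = (2 × 66,530 × $148 / $30)^½ ≈ 810.20 → Q = 810 cartons
Orders/yr = 66,530/810 = 82.136; ordering cost = 82.136 × $148 = $12,156.10
Average inventory = 810/2 = 405; holding cost = 405 × $30 = $12,150.00
Total = $12,156.10 + $12,150.00 = $24,306.10

$24,306.10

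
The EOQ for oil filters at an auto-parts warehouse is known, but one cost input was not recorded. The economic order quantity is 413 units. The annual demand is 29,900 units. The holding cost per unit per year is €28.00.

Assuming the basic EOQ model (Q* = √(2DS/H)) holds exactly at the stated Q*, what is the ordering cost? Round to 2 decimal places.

€79.87

Since Q* = (2DS/H)^½, squaring gives Q*²·H = 2DS.
S = Q²H / (2D) = 413² × 28 / (2 × 29,900) = 79.8651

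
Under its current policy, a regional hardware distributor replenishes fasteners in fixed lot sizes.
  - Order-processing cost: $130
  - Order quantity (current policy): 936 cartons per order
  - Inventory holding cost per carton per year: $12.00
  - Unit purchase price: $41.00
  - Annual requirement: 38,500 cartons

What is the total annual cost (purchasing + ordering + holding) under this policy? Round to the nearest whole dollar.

Annual ordering cost = (D/Q)·S = (38,500/936) × 130 = $5,347.22
Annual holding cost  = (Q/2)·H = (936/2) × 12 = $5,616.00
Purchase cost = D·C = 38,500 × 41 = $1,578,500.00
Total = $5,347.22 + $5,616.00 + $1,578,500.00 = $1,589,463.22

$1,589,463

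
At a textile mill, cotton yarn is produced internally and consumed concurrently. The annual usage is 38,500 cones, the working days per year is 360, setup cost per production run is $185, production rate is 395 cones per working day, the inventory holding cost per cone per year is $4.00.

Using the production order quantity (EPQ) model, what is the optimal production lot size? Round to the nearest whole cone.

2,210 cones

d = 38,500/360 = 106.9444 cones/day;  effective holding cost H(1 − d/p) = 4·(1 − 106.9444/395) = 2.91702
Q* = √(2DS / H_eff) = √(2·38,500·185 / 2.91702) ≈ 2,209.84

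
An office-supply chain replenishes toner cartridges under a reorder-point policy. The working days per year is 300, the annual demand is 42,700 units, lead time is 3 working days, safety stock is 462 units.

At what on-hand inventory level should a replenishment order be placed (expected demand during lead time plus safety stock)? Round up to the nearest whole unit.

889 units

Daily demand d = 42,700 / 300 = 142.333 units/day
Demand during lead time = 142.333 × 3 = 427.00
Reorder point = 427.00 + 462 = 889.00 → round up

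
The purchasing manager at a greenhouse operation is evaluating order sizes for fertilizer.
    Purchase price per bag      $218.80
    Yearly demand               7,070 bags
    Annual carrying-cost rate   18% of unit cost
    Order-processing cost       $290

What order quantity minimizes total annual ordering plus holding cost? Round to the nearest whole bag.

Holding cost per bag per year: H = 18% × $218.8 = $39.3840
Optimal lot size Q* = (2 × 7,070 × $290 / $39.384)^½ ≈ 322.67

323 bags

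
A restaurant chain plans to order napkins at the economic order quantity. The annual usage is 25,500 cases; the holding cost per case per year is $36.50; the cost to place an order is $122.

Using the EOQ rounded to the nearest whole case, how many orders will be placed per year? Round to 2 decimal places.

2DS/H = 2·25,500·122/36.5 = 170,465.75
EOQ = √170,465.75 ≈ 412.87 → Q = 413
N = D/Q = 25,500/413 ≈ 61.743 orders/yr

61.74 orders per year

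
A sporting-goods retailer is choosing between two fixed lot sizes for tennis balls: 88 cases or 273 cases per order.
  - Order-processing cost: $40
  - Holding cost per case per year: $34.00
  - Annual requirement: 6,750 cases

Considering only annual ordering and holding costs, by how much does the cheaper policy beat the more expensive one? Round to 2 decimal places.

$1,065.83

For each Q, cost = (D/Q)·S + (Q/2)·H.
TC(88) = (6,750/88)×40 + (88/2)×34 = $4,564.18
TC(273) = (6,750/273)×40 + (273/2)×34 = $5,630.01
Cheaper: Q = 88.  Difference = $1,065.83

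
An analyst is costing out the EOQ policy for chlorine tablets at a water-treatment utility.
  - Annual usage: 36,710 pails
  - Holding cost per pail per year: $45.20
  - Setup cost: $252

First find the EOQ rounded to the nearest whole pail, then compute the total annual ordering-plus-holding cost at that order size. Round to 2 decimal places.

Optimal lot size Q* = (2 × 36,710 × $252 / $45.2)^½ ≈ 639.79 → Q = 640 pails
Orders/yr = 36,710/640 = 57.359; ordering cost = 57.359 × $252 = $14,454.56
Average inventory = 640/2 = 320; holding cost = 320 × $45.2 = $14,464.00
Total = $14,454.56 + $14,464.00 = $28,918.56

$28,918.56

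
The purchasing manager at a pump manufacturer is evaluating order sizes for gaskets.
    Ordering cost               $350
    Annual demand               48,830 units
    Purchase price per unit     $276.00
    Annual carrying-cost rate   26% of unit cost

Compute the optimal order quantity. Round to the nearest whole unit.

H = i·C = 0.26 × $276 = $71.7600 per unit-year
Q* = √(2·D·S / H) = √(2·48,830·350 / 71.76) = √476,323.9 ≈ 690.16

690 units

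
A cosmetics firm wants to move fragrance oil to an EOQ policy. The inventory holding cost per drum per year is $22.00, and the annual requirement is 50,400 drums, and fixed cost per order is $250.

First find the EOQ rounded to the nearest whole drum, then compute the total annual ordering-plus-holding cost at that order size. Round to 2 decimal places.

2DS/H = 2·50,400·250/22 = 1,145,454.55
EOQ = √1,145,454.55 ≈ 1,070.26 → Q = 1,070 drums
Annual ordering cost = (D/Q)·S = (50,400/1,070) × 250 = $11,775.70
Annual holding cost  = (Q/2)·H = (1,070/2) × 22 = $11,770.00
Total = $11,775.70 + $11,770.00 = $23,545.70

$23,545.70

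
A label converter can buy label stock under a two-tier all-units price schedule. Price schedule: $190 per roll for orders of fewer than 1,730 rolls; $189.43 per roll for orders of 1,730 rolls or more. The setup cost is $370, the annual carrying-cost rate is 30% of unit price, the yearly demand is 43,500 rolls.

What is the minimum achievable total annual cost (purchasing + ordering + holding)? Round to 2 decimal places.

$8,298,665.55

H₁ = 30%×$190 = $57.0000;  H₂ = 30%×$189.43 = $56.8290
EOQ₁ = √(2×43,500×370/57.0000) = 751.49  (< 1,730, feasible at tier 1)
EOQ₂ = √(2×43,500×370/56.8290) = 752.62  (< 1,730 → use Q = 1,730 at tier-2 price)
TC(tier 1 (EOQ₁), Q≈751.5) = $8,307,834.92
TC(tier 2, Q≈1,730.0) = $8,298,665.55
Minimum at tier 2: $8,298,665.55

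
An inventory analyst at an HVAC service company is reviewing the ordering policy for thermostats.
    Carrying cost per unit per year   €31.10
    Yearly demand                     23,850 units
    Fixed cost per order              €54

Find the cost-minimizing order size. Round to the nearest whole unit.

Optimal lot size Q* = (2 × 23,850 × €54 / €31.1)^½ ≈ 287.79

288 units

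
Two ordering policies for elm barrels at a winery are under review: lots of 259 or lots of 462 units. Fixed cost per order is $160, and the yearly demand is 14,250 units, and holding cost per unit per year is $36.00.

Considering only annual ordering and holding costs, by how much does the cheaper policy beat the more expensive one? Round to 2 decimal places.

$214.02

Annual cost at Q: ordering D·S/Q plus holding Q·H/2.
TC(259) = (14,250/259)×160 + (259/2)×36 = $13,465.09
TC(462) = (14,250/462)×160 + (462/2)×36 = $13,251.06
Lots of 462 are cheaper by $214.02.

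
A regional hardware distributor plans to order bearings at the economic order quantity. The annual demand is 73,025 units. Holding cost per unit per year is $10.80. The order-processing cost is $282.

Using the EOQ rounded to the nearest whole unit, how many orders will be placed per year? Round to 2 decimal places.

Optimal lot size Q* = (2 × 73,025 × $282 / $10.8)^½ ≈ 1,952.83 → Q = 1,953
N = D/Q = 73,025/1,953 ≈ 37.391 orders/yr

37.39 orders per year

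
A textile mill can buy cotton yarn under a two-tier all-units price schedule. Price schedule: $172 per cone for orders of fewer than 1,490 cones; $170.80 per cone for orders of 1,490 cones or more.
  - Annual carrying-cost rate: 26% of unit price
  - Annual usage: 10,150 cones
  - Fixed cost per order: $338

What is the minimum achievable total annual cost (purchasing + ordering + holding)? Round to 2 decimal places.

$1,763,316.90

H₁ = 26%×$172 = $44.7200;  H₂ = 26%×$170.80 = $44.4080
EOQ₁ = √(2×10,150×338/44.7200) = 391.70  (< 1,490, feasible at tier 1)
EOQ₂ = √(2×10,150×338/44.4080) = 393.08  (< 1,490 → use Q = 1,490 at tier-2 price)
TC(tier 1 (EOQ₁), Q≈391.7) = $1,763,316.90
TC(tier 2, Q≈1,490.0) = $1,769,006.44
Minimum at tier 1 (EOQ₁): $1,763,316.90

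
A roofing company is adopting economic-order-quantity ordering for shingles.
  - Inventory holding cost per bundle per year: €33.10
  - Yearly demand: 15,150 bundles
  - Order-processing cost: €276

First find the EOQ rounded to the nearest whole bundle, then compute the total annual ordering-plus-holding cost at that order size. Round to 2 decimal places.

EOQ = √(2DS/H) = √(2 × 15,150 × 276 / 33.1)
    = √(252,652.57) ≈ 502.65 → Q = 503 bundles
Ordering: D/Q × S = 15,150/503 × €276 = €8,312.92
Holding:  Q/2 × H = 503/2 × €33.1 = €8,324.65
Total = €8,312.92 + €8,324.65 = €16,637.57

€16,637.57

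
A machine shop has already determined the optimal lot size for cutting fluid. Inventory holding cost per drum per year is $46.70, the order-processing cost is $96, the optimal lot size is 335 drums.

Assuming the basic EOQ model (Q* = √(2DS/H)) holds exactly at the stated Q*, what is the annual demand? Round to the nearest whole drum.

27,296 drums per year

Since Q* = (2DS/H)^½, squaring gives Q*²·H = 2DS.
D = Q²H / (2S) = 335² × 46.7 / (2 × 96) = 27,296.39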